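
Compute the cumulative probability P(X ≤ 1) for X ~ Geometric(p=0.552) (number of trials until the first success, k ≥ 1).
0.552000

We have X ~ Geometric(p=0.552) (number of trials until the first success, k ≥ 1).

The CDF gives us P(X ≤ k).

Using the CDF:
P(X ≤ 1) = 0.552000

This means there's approximately a 55.2% chance that X is at most 1.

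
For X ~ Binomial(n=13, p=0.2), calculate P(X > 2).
0.498348

We have X ~ Binomial(n=13, p=0.2).

P(X > 2) = 1 - P(X ≤ 2)
                = 1 - F(2)
                = 1 - 0.501652
                = 0.498348

So there's approximately a 49.8% chance that X exceeds 2.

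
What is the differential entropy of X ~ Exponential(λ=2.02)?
0.2969 nats

We have X ~ Exponential(λ=2.02).

The differential entropy measures the uncertainty or information content of the distribution.

For an Exponential distribution with λ=2.02:
h(X) = 0.2969 nats

(In bits, this would be 0.4283 bits.)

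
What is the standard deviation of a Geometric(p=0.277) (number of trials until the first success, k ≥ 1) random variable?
3.0697

We have X ~ Geometric(p=0.277) (number of trials until the first success, k ≥ 1).

For a Geometric distribution with p=0.277 (number of trials until the first success, k ≥ 1):
σ = √Var(X) = 3.0697

The standard deviation is the square root of the variance.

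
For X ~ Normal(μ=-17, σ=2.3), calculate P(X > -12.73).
0.031690

We have X ~ Normal(μ=-17, σ=2.3).

P(X > -12.73) = 1 - P(X ≤ -12.73)
                = 1 - F(-12.73)
                = 1 - 0.968310
                = 0.031690

So there's approximately a 3.2% chance that X exceeds -12.73.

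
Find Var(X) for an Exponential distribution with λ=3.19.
0.0983

We have X ~ Exponential(λ=3.19).

For an Exponential distribution with λ=3.19:
Var(X) = 0.0983

The variance measures the spread of the distribution around the mean.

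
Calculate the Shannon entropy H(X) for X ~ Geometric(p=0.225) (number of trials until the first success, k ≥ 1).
2.3696 nats

We have X ~ Geometric(p=0.225) (number of trials until the first success, k ≥ 1).

The Shannon entropy measures the uncertainty or information content of the distribution.

For a Geometric distribution with p=0.225 (number of trials until the first success, k ≥ 1):
H(X) = 2.3696 nats

(In bits, this would be 3.4186 bits.)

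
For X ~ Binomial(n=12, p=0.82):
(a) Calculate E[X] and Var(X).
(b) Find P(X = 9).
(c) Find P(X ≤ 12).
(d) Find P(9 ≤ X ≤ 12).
(a) E[X] = 9.8400, Var(X) = 1.7712
(b) P(X = 9) = 0.215063
(c) P(X ≤ 12) = 1.000000
(d) P(9 ≤ X ≤ 12) = 0.844849

We have X ~ Binomial(n=12, p=0.82).

(a) Moments:
E[X] = 9.8400
Var(X) = 1.7712
σ = √Var(X) = 1.3309

(b) Point probability using PMF:
P(X = 9) = 0.215063

(c) Cumulative probability using CDF:
P(X ≤ 12) = F(12) = 1.000000

(d) Range probability:
P(9 ≤ X ≤ 12) = P(X ≤ 12) - P(X ≤ 8)
                   = F(12) - F(8)
                   = 1.000000 - 0.155151
                   = 0.844849

This means approximately 84.5% of outcomes fall in the interval [9, 12].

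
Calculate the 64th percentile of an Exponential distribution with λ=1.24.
0.8239

We have X ~ Exponential(λ=1.24).

We want to find x such that P(X ≤ x) = 0.64.

This is the 64th percentile, which means 64% of values fall below this point.

Using the inverse CDF (quantile function):
x = F⁻¹(0.64) = 0.8239

Verification: P(X ≤ 0.8239) = 0.64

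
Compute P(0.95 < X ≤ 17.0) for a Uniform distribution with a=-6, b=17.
0.697826

We have X ~ Uniform(a=-6, b=17).

To find P(0.95 < X ≤ 17.0), we use:
P(0.95 < X ≤ 17.0) = P(X ≤ 17.0) - P(X ≤ 0.95)
                 = F(17.0) - F(0.95)
                 = 1.000000 - 0.302174
                 = 0.697826

So there's approximately a 69.8% chance that X falls in this range.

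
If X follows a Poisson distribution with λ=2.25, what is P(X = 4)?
0.112553

We have X ~ Poisson(λ=2.25).

For a Poisson distribution, the PMF gives us the probability of each outcome.

Using the PMF formula:
P(X = 4) = 0.112553

Rounded to 4 decimal places: 0.1126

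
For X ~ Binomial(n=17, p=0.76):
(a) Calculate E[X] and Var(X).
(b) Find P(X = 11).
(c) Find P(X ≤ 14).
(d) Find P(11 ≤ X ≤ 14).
(a) E[X] = 12.9200, Var(X) = 3.1008
(b) P(X = 11) = 0.115557
(c) P(X ≤ 14) = 0.812347
(d) P(11 ≤ X ≤ 14) = 0.722985

We have X ~ Binomial(n=17, p=0.76).

(a) Moments:
E[X] = 12.9200
Var(X) = 3.1008
σ = √Var(X) = 1.7609

(b) Point probability using PMF:
P(X = 11) = 0.115557

(c) Cumulative probability using CDF:
P(X ≤ 14) = F(14) = 0.812347

(d) Range probability:
P(11 ≤ X ≤ 14) = P(X ≤ 14) - P(X ≤ 10)
                   = F(14) - F(10)
                   = 0.812347 - 0.089362
                   = 0.722985

This means approximately 72.3% of outcomes fall in the interval [11, 14].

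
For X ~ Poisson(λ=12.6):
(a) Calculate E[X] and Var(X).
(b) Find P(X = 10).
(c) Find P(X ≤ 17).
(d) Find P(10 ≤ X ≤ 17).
(a) E[X] = 12.6000, Var(X) = 12.6000
(b) P(X = 10) = 0.093720
(c) P(X ≤ 17) = 0.911100
(d) P(10 ≤ X ≤ 17) = 0.717213

We have X ~ Poisson(λ=12.6).

(a) Moments:
E[X] = 12.6000
Var(X) = 12.6000
σ = √Var(X) = 3.5496

(b) Point probability using PMF:
P(X = 10) = 0.093720

(c) Cumulative probability using CDF:
P(X ≤ 17) = F(17) = 0.911100

(d) Range probability:
P(10 ≤ X ≤ 17) = P(X ≤ 17) - P(X ≤ 9)
                   = F(17) - F(9)
                   = 0.911100 - 0.193886
                   = 0.717213

This means approximately 71.7% of outcomes fall in the interval [10, 17].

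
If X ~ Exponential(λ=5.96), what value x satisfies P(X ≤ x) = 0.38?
0.0802

We have X ~ Exponential(λ=5.96).

We want to find x such that P(X ≤ x) = 0.38.

This is the 38th percentile, which means 38% of values fall below this point.

Using the inverse CDF (quantile function):
x = F⁻¹(0.38) = 0.0802

Verification: P(X ≤ 0.0802) = 0.38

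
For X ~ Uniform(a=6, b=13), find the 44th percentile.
9.0800

We have X ~ Uniform(a=6, b=13).

We want to find x such that P(X ≤ x) = 0.44.

This is the 44th percentile, which means 44% of values fall below this point.

Using the inverse CDF (quantile function):
x = F⁻¹(0.44) = 9.0800

Verification: P(X ≤ 9.0800) = 0.44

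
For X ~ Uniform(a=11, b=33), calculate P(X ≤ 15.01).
0.182273

We have X ~ Uniform(a=11, b=33).

The CDF gives us P(X ≤ k).

Using the CDF:
P(X ≤ 15.01) = 0.182273

This means there's approximately a 18.2% chance that X is at most 15.01.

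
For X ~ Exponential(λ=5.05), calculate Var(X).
0.0392

We have X ~ Exponential(λ=5.05).

For an Exponential distribution with λ=5.05:
Var(X) = 0.0392

The variance measures the spread of the distribution around the mean.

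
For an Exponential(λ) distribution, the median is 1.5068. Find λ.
λ = 0.4600

For X ~ Exponential(λ), the CDF is F(x) = 1 - e^(-λx).
The median m satisfies F(m) = 0.5:
1 - e^(-λm) = 0.5
e^(-λm) = 0.5
λm = ln(2)
m = ln(2) / λ

Given m = 1.5068:
λ = ln(2) / 1.5068 = 0.693147 / 1.5068 = 0.4600

Verification: ln(2) / 0.4600 = 1.5068 ✓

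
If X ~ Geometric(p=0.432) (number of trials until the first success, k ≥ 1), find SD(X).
1.7446

We have X ~ Geometric(p=0.432) (number of trials until the first success, k ≥ 1).

For a Geometric distribution with p=0.432 (number of trials until the first success, k ≥ 1):
σ = √Var(X) = 1.7446

The standard deviation is the square root of the variance.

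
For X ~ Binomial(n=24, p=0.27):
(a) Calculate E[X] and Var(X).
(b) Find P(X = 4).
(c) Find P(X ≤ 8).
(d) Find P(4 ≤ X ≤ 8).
(a) E[X] = 6.4800, Var(X) = 4.7304
(b) P(X = 4) = 0.104299
(c) P(X ≤ 8) = 0.825013
(d) P(4 ≤ X ≤ 8) = 0.746316

We have X ~ Binomial(n=24, p=0.27).

(a) Moments:
E[X] = 6.4800
Var(X) = 4.7304
σ = √Var(X) = 2.1749

(b) Point probability using PMF:
P(X = 4) = 0.104299

(c) Cumulative probability using CDF:
P(X ≤ 8) = F(8) = 0.825013

(d) Range probability:
P(4 ≤ X ≤ 8) = P(X ≤ 8) - P(X ≤ 3)
                   = F(8) - F(3)
                   = 0.825013 - 0.078697
                   = 0.746316

This means approximately 74.6% of outcomes fall in the interval [4, 8].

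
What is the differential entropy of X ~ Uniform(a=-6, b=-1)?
1.6094 nats

We have X ~ Uniform(a=-6, b=-1).

The differential entropy measures the uncertainty or information content of the distribution.

For a Uniform distribution with a=-6, b=-1:
h(X) = 1.6094 nats

(In bits, this would be 2.3219 bits.)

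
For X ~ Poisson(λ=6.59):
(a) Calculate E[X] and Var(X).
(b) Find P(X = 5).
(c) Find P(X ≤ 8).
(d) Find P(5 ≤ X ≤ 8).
(a) E[X] = 6.5900, Var(X) = 6.5900
(b) P(X = 5) = 0.142313
(c) P(X ≤ 8) = 0.780771
(d) P(5 ≤ X ≤ 8) = 0.566989

We have X ~ Poisson(λ=6.59).

(a) Moments:
E[X] = 6.5900
Var(X) = 6.5900
σ = √Var(X) = 2.5671

(b) Point probability using PMF:
P(X = 5) = 0.142313

(c) Cumulative probability using CDF:
P(X ≤ 8) = F(8) = 0.780771

(d) Range probability:
P(5 ≤ X ≤ 8) = P(X ≤ 8) - P(X ≤ 4)
                   = F(8) - F(4)
                   = 0.780771 - 0.213781
                   = 0.566989

This means approximately 56.7% of outcomes fall in the interval [5, 8].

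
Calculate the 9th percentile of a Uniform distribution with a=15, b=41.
17.3400

We have X ~ Uniform(a=15, b=41).

We want to find x such that P(X ≤ x) = 0.09.

This is the 9th percentile, which means 9% of values fall below this point.

Using the inverse CDF (quantile function):
x = F⁻¹(0.09) = 17.3400

Verification: P(X ≤ 17.3400) = 0.09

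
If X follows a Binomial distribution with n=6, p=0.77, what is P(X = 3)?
0.111093

We have X ~ Binomial(n=6, p=0.77).

For a Binomial distribution, the PMF gives us the probability of each outcome.

Using the PMF formula:
P(X = 3) = 0.111093

Rounded to 4 decimal places: 0.1111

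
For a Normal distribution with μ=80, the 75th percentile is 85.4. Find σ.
σ = 8.0061

For X ~ Normal(μ, σ), the p-th percentile satisfies x = μ + z_p × σ,
where z_p = Φ⁻¹(p) is the standard normal quantile.

Step 1: z_{0.75} = Φ⁻¹(0.75) = 0.6745

Step 2: Solve for σ:
85.4 = 80 + 0.6745 × σ
σ = (85.4 - 80) / 0.6745
σ = 5.40 / 0.6745
σ = 8.0061

Verification: μ + z × σ = 80 + 0.6745 × 8.0061 = 85.40 ✓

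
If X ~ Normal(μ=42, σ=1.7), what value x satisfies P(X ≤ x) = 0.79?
43.3709

We have X ~ Normal(μ=42, σ=1.7).

We want to find x such that P(X ≤ x) = 0.79.

This is the 79th percentile, which means 79% of values fall below this point.

Using the inverse CDF (quantile function):
x = F⁻¹(0.79) = 43.3709

Verification: P(X ≤ 43.3709) = 0.79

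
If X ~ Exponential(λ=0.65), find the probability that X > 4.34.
0.059546

We have X ~ Exponential(λ=0.65).

P(X > 4.34) = 1 - P(X ≤ 4.34)
                = 1 - F(4.34)
                = 1 - 0.940454
                = 0.059546

So there's approximately a 6.0% chance that X exceeds 4.34.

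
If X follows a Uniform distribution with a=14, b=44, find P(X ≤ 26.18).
0.406000

We have X ~ Uniform(a=14, b=44).

The CDF gives us P(X ≤ k).

Using the CDF:
P(X ≤ 26.18) = 0.406000

This means there's approximately a 40.6% chance that X is at most 26.18.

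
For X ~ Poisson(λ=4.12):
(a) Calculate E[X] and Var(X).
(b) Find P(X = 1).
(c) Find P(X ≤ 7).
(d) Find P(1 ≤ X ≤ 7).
(a) E[X] = 4.1200, Var(X) = 4.1200
(b) P(X = 1) = 0.066927
(c) P(X ≤ 7) = 0.941398
(d) P(1 ≤ X ≤ 7) = 0.925154

We have X ~ Poisson(λ=4.12).

(a) Moments:
E[X] = 4.1200
Var(X) = 4.1200
σ = √Var(X) = 2.0298

(b) Point probability using PMF:
P(X = 1) = 0.066927

(c) Cumulative probability using CDF:
P(X ≤ 7) = F(7) = 0.941398

(d) Range probability:
P(1 ≤ X ≤ 7) = P(X ≤ 7) - P(X ≤ 0)
                   = F(7) - F(0)
                   = 0.941398 - 0.016245
                   = 0.925154

This means approximately 92.5% of outcomes fall in the interval [1, 7].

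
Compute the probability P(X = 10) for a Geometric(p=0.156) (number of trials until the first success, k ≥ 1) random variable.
0.033901

We have X ~ Geometric(p=0.156) (number of trials until the first success, k ≥ 1).

For a Geometric distribution, the PMF gives us the probability of each outcome.

Using the PMF formula:
P(X = 10) = 0.033901

Rounded to 4 decimal places: 0.0339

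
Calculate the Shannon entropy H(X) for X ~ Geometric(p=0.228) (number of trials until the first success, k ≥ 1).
2.3546 nats

We have X ~ Geometric(p=0.228) (number of trials until the first success, k ≥ 1).

The Shannon entropy measures the uncertainty or information content of the distribution.

For a Geometric distribution with p=0.228 (number of trials until the first success, k ≥ 1):
H(X) = 2.3546 nats

(In bits, this would be 3.3970 bits.)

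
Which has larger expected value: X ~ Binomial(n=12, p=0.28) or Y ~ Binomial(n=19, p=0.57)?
Y has larger mean (10.8300 > 3.3600)

Compute the expected value for each distribution:

X ~ Binomial(n=12, p=0.28):
E[X] = 3.3600

Y ~ Binomial(n=19, p=0.57):
E[Y] = 10.8300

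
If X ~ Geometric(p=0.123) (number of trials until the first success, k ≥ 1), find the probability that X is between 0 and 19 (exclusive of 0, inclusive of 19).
0.917398

We have X ~ Geometric(p=0.123) (number of trials until the first success, k ≥ 1).

To find P(0 < X ≤ 19), we use:
P(0 < X ≤ 19) = P(X ≤ 19) - P(X ≤ 0)
                 = F(19) - F(0)
                 = 0.917398 - 0.000000
                 = 0.917398

So there's approximately a 91.7% chance that X falls in this range.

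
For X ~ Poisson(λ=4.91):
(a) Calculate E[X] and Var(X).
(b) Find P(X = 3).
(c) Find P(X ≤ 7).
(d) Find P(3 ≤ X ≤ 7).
(a) E[X] = 4.9100, Var(X) = 4.9100
(b) P(X = 3) = 0.145448
(c) P(X ≤ 7) = 0.875858
(d) P(3 ≤ X ≤ 7) = 0.743418

We have X ~ Poisson(λ=4.91).

(a) Moments:
E[X] = 4.9100
Var(X) = 4.9100
σ = √Var(X) = 2.2159

(b) Point probability using PMF:
P(X = 3) = 0.145448

(c) Cumulative probability using CDF:
P(X ≤ 7) = F(7) = 0.875858

(d) Range probability:
P(3 ≤ X ≤ 7) = P(X ≤ 7) - P(X ≤ 2)
                   = F(7) - F(2)
                   = 0.875858 - 0.132440
                   = 0.743418

This means approximately 74.3% of outcomes fall in the interval [3, 7].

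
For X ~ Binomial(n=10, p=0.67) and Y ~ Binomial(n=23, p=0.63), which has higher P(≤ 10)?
X has higher probability (P(X ≤ 10) = 1.0000 > P(Y ≤ 10) = 0.0446)

Compute P(≤ 10) for each distribution:

X ~ Binomial(n=10, p=0.67):
P(X ≤ 10) = 1.0000

Y ~ Binomial(n=23, p=0.63):
P(Y ≤ 10) = 0.0446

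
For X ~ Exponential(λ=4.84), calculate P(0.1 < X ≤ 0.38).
0.457369

We have X ~ Exponential(λ=4.84).

To find P(0.1 < X ≤ 0.38), we use:
P(0.1 < X ≤ 0.38) = P(X ≤ 0.38) - P(X ≤ 0.1)
                 = F(0.38) - F(0.1)
                 = 0.841055 - 0.383687
                 = 0.457369

So there's approximately a 45.7% chance that X falls in this range.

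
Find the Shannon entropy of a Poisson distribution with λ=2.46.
1.8217 nats

We have X ~ Poisson(λ=2.46).

The Shannon entropy measures the uncertainty or information content of the distribution.

For a Poisson distribution with λ=2.46:
H(X) = 1.8217 nats

(In bits, this would be 2.6282 bits.)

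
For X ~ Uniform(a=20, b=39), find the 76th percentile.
34.4400

We have X ~ Uniform(a=20, b=39).

We want to find x such that P(X ≤ x) = 0.76.

This is the 76th percentile, which means 76% of values fall below this point.

Using the inverse CDF (quantile function):
x = F⁻¹(0.76) = 34.4400

Verification: P(X ≤ 34.4400) = 0.76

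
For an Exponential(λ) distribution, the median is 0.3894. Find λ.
λ = 1.7800

For X ~ Exponential(λ), the CDF is F(x) = 1 - e^(-λx).
The median m satisfies F(m) = 0.5:
1 - e^(-λm) = 0.5
e^(-λm) = 0.5
λm = ln(2)
m = ln(2) / λ

Given m = 0.3894:
λ = ln(2) / 0.3894 = 0.693147 / 0.3894 = 1.7800

Verification: ln(2) / 1.7800 = 0.3894 ✓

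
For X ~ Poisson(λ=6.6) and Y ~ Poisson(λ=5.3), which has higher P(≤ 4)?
Y has higher probability (P(Y ≤ 4) = 0.3895 > P(X ≤ 4) = 0.2127)

Compute P(≤ 4) for each distribution:

X ~ Poisson(λ=6.6):
P(X ≤ 4) = 0.2127

Y ~ Poisson(λ=5.3):
P(Y ≤ 4) = 0.3895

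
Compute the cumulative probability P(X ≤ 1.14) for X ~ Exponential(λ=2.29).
0.926510

We have X ~ Exponential(λ=2.29).

The CDF gives us P(X ≤ k).

Using the CDF:
P(X ≤ 1.14) = 0.926510

This means there's approximately a 92.7% chance that X is at most 1.14.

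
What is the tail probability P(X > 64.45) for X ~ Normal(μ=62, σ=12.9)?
0.424685

We have X ~ Normal(μ=62, σ=12.9).

P(X > 64.45) = 1 - P(X ≤ 64.45)
                = 1 - F(64.45)
                = 1 - 0.575315
                = 0.424685

So there's approximately a 42.5% chance that X exceeds 64.45.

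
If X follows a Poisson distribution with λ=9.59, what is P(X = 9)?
0.129336

We have X ~ Poisson(λ=9.59).

For a Poisson distribution, the PMF gives us the probability of each outcome.

Using the PMF formula:
P(X = 9) = 0.129336

Rounded to 4 decimal places: 0.1293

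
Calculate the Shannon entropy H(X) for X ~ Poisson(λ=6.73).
2.3586 nats

We have X ~ Poisson(λ=6.73).

The Shannon entropy measures the uncertainty or information content of the distribution.

For a Poisson distribution with λ=6.73:
H(X) = 2.3586 nats

(In bits, this would be 3.4028 bits.)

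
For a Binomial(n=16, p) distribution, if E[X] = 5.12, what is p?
p = 0.32

For a Binomial(n, p) distribution:
E[X] = n × p

Given n = 16 and E[X] = 5.12:
5.12 = 16 × p
p = 5.12 / 16 = 0.32

Verification: Binomial(16, 0.32) has E[X] = 5.12 ✓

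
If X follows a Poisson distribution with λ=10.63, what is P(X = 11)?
0.118621

We have X ~ Poisson(λ=10.63).

For a Poisson distribution, the PMF gives us the probability of each outcome.

Using the PMF formula:
P(X = 11) = 0.118621

Rounded to 4 decimal places: 0.1186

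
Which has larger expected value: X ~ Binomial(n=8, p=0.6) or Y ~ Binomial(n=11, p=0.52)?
Y has larger mean (5.7200 > 4.8000)

Compute the expected value for each distribution:

X ~ Binomial(n=8, p=0.6):
E[X] = 4.8000

Y ~ Binomial(n=11, p=0.52):
E[Y] = 5.7200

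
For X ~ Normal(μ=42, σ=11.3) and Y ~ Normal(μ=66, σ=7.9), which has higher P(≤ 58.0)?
X has higher probability (P(X ≤ 58.0) = 0.9216 > P(Y ≤ 58.0) = 0.1556)

Compute P(≤ 58.0) for each distribution:

X ~ Normal(μ=42, σ=11.3):
P(X ≤ 58.0) = 0.9216

Y ~ Normal(μ=66, σ=7.9):
P(Y ≤ 58.0) = 0.1556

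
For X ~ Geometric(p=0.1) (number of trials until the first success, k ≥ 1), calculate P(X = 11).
0.034868

We have X ~ Geometric(p=0.1) (number of trials until the first success, k ≥ 1).

For a Geometric distribution, the PMF gives us the probability of each outcome.

Using the PMF formula:
P(X = 11) = 0.034868

Rounded to 4 decimal places: 0.0349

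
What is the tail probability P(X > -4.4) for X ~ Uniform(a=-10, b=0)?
0.440000

We have X ~ Uniform(a=-10, b=0).

P(X > -4.4) = 1 - P(X ≤ -4.4)
                = 1 - F(-4.4)
                = 1 - 0.560000
                = 0.440000

So there's approximately a 44.0% chance that X exceeds -4.4.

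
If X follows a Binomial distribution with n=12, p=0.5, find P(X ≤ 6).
0.612793

We have X ~ Binomial(n=12, p=0.5).

The CDF gives us P(X ≤ k).

Using the CDF:
P(X ≤ 6) = 0.612793

This means there's approximately a 61.3% chance that X is at most 6.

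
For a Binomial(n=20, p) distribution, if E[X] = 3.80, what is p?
p = 0.19

For a Binomial(n, p) distribution:
E[X] = n × p

Given n = 20 and E[X] = 3.80:
3.80 = 20 × p
p = 3.80 / 20 = 0.19

Verification: Binomial(20, 0.19) has E[X] = 3.80 ✓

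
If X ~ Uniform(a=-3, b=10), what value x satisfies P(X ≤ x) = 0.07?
-2.0900

We have X ~ Uniform(a=-3, b=10).

We want to find x such that P(X ≤ x) = 0.07.

This is the 7th percentile, which means 7% of values fall below this point.

Using the inverse CDF (quantile function):
x = F⁻¹(0.07) = -2.0900

Verification: P(X ≤ -2.0900) = 0.07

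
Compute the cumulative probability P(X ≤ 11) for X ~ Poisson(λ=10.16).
0.678441

We have X ~ Poisson(λ=10.16).

The CDF gives us P(X ≤ k).

Using the CDF:
P(X ≤ 11) = 0.678441

This means there's approximately a 67.8% chance that X is at most 11.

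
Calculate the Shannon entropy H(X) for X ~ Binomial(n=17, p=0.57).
2.1317 nats

We have X ~ Binomial(n=17, p=0.57).

The Shannon entropy measures the uncertainty or information content of the distribution.

For a Binomial distribution with n=17, p=0.57:
H(X) = 2.1317 nats

(In bits, this would be 3.0754 bits.)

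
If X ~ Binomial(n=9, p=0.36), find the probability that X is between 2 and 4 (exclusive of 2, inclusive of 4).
0.496556

We have X ~ Binomial(n=9, p=0.36).

To find P(2 < X ≤ 4), we use:
P(2 < X ≤ 4) = P(X ≤ 4) - P(X ≤ 2)
                 = F(4) - F(2)
                 = 0.810964 - 0.314408
                 = 0.496556

So there's approximately a 49.7% chance that X falls in this range.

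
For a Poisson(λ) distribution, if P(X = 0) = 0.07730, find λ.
λ = 2.5601

For a Poisson(λ) distribution, the PMF at 0 is:
P(X = 0) = λ^0 e^(-λ) / 0! = e^(-λ)

Given P(X = 0) = 0.07730:
e^(-λ) = 0.07730
-λ = ln(0.07730)
λ = -ln(0.07730) = 2.5601

Verification: e^(-2.5601) = 0.07730 ✓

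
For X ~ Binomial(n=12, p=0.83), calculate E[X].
9.9600

We have X ~ Binomial(n=12, p=0.83).

For a Binomial distribution with n=12, p=0.83:
E[X] = 9.9600

This is the expected (average) value of X.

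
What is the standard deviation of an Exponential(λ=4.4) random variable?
0.2273

We have X ~ Exponential(λ=4.4).

For an Exponential distribution with λ=4.4:
σ = √Var(X) = 0.2273

The standard deviation is the square root of the variance.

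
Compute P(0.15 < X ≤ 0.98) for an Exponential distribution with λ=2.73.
0.595103

We have X ~ Exponential(λ=2.73).

To find P(0.15 < X ≤ 0.98), we use:
P(0.15 < X ≤ 0.98) = P(X ≤ 0.98) - P(X ≤ 0.15)
                 = F(0.98) - F(0.15)
                 = 0.931121 - 0.336018
                 = 0.595103

So there's approximately a 59.5% chance that X falls in this range.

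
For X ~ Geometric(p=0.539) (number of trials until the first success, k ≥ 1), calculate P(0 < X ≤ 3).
0.902028

We have X ~ Geometric(p=0.539) (number of trials until the first success, k ≥ 1).

To find P(0 < X ≤ 3), we use:
P(0 < X ≤ 3) = P(X ≤ 3) - P(X ≤ 0)
                 = F(3) - F(0)
                 = 0.902028 - 0.000000
                 = 0.902028

So there's approximately a 90.2% chance that X falls in this range.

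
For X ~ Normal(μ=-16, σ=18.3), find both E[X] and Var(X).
E[X] = -16.0000, Var(X) = 334.8900

We have X ~ Normal(μ=-16, σ=18.3).

For a Normal distribution with μ=-16, σ=18.3:

Expected value:
E[X] = -16.0000

Variance:
Var(X) = 334.8900

Standard deviation:
σ = √Var(X) = 18.3000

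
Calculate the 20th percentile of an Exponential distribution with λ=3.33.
0.0670

We have X ~ Exponential(λ=3.33).

We want to find x such that P(X ≤ x) = 0.2.

This is the 20th percentile, which means 20% of values fall below this point.

Using the inverse CDF (quantile function):
x = F⁻¹(0.2) = 0.0670

Verification: P(X ≤ 0.0670) = 0.2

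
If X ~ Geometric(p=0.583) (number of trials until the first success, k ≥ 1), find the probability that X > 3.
0.072512

We have X ~ Geometric(p=0.583) (number of trials until the first success, k ≥ 1).

P(X > 3) = 1 - P(X ≤ 3)
                = 1 - F(3)
                = 1 - 0.927488
                = 0.072512

So there's approximately a 7.3% chance that X exceeds 3.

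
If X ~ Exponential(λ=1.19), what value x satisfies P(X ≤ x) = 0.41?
0.4434

We have X ~ Exponential(λ=1.19).

We want to find x such that P(X ≤ x) = 0.41.

This is the 41st percentile, which means 41% of values fall below this point.

Using the inverse CDF (quantile function):
x = F⁻¹(0.41) = 0.4434

Verification: P(X ≤ 0.4434) = 0.41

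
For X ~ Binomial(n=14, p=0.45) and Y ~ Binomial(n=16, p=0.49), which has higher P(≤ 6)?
X has higher probability (P(X ≤ 6) = 0.5461 > P(Y ≤ 6) = 0.2524)

Compute P(≤ 6) for each distribution:

X ~ Binomial(n=14, p=0.45):
P(X ≤ 6) = 0.5461

Y ~ Binomial(n=16, p=0.49):
P(Y ≤ 6) = 0.2524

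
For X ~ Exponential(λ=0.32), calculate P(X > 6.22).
0.136641

We have X ~ Exponential(λ=0.32).

P(X > 6.22) = 1 - P(X ≤ 6.22)
                = 1 - F(6.22)
                = 1 - 0.863359
                = 0.136641

So there's approximately a 13.7% chance that X exceeds 6.22.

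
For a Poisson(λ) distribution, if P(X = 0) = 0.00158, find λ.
λ = 6.4503

For a Poisson(λ) distribution, the PMF at 0 is:
P(X = 0) = λ^0 e^(-λ) / 0! = e^(-λ)

Given P(X = 0) = 0.00158:
e^(-λ) = 0.00158
-λ = ln(0.00158)
λ = -ln(0.00158) = 6.4503

Verification: e^(-6.4503) = 0.00158 ✓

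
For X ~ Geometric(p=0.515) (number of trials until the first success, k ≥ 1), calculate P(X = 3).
0.121141

We have X ~ Geometric(p=0.515) (number of trials until the first success, k ≥ 1).

For a Geometric distribution, the PMF gives us the probability of each outcome.

Using the PMF formula:
P(X = 3) = 0.121141

Rounded to 4 decimal places: 0.1211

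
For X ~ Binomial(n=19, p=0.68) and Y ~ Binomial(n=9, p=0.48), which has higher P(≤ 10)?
Y has higher probability (P(Y ≤ 10) = 1.0000 > P(X ≤ 10) = 0.1186)

Compute P(≤ 10) for each distribution:

X ~ Binomial(n=19, p=0.68):
P(X ≤ 10) = 0.1186

Y ~ Binomial(n=9, p=0.48):
P(Y ≤ 10) = 1.0000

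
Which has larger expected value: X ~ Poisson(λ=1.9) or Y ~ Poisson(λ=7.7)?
Y has larger mean (7.7000 > 1.9000)

Compute the expected value for each distribution:

X ~ Poisson(λ=1.9):
E[X] = 1.9000

Y ~ Poisson(λ=7.7):
E[Y] = 7.7000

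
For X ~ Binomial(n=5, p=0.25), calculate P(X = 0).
0.237305

We have X ~ Binomial(n=5, p=0.25).

For a Binomial distribution, the PMF gives us the probability of each outcome.

Using the PMF formula:
P(X = 0) = 0.237305

Rounded to 4 decimal places: 0.2373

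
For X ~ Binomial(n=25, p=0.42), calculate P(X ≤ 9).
0.346520

We have X ~ Binomial(n=25, p=0.42).

The CDF gives us P(X ≤ k).

Using the CDF:
P(X ≤ 9) = 0.346520

This means there's approximately a 34.7% chance that X is at most 9.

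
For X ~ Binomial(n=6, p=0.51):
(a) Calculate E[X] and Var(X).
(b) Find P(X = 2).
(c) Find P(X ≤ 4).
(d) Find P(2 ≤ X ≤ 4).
(a) E[X] = 3.0600, Var(X) = 1.4994
(b) P(X = 2) = 0.224914
(c) P(X ≤ 4) = 0.880966
(d) P(2 ≤ X ≤ 4) = 0.780688

We have X ~ Binomial(n=6, p=0.51).

(a) Moments:
E[X] = 3.0600
Var(X) = 1.4994
σ = √Var(X) = 1.2245

(b) Point probability using PMF:
P(X = 2) = 0.224914

(c) Cumulative probability using CDF:
P(X ≤ 4) = F(4) = 0.880966

(d) Range probability:
P(2 ≤ X ≤ 4) = P(X ≤ 4) - P(X ≤ 1)
                   = F(4) - F(1)
                   = 0.880966 - 0.100279
                   = 0.780688

This means approximately 78.1% of outcomes fall in the interval [2, 4].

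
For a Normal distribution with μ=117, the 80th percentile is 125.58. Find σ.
σ = 10.1946

For X ~ Normal(μ, σ), the p-th percentile satisfies x = μ + z_p × σ,
where z_p = Φ⁻¹(p) is the standard normal quantile.

Step 1: z_{0.8} = Φ⁻¹(0.8) = 0.8416

Step 2: Solve for σ:
125.58 = 117 + 0.8416 × σ
σ = (125.58 - 117) / 0.8416
σ = 8.58 / 0.8416
σ = 10.1946

Verification: μ + z × σ = 117 + 0.8416 × 10.1946 = 125.58 ✓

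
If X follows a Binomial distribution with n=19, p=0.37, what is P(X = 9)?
0.118247

We have X ~ Binomial(n=19, p=0.37).

For a Binomial distribution, the PMF gives us the probability of each outcome.

Using the PMF formula:
P(X = 9) = 0.118247

Rounded to 4 decimal places: 0.1182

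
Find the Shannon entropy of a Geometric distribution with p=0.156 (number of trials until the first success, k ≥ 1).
2.7755 nats

We have X ~ Geometric(p=0.156) (number of trials until the first success, k ≥ 1).

The Shannon entropy measures the uncertainty or information content of the distribution.

For a Geometric distribution with p=0.156 (number of trials until the first success, k ≥ 1):
H(X) = 2.7755 nats

(In bits, this would be 4.0042 bits.)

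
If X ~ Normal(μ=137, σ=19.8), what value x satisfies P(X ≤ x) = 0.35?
129.3707

We have X ~ Normal(μ=137, σ=19.8).

We want to find x such that P(X ≤ x) = 0.35.

This is the 35th percentile, which means 35% of values fall below this point.

Using the inverse CDF (quantile function):
x = F⁻¹(0.35) = 129.3707

Verification: P(X ≤ 129.3707) = 0.35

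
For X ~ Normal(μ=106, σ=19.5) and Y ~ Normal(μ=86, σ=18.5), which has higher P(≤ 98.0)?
Y has higher probability (P(Y ≤ 98.0) = 0.7417 > P(X ≤ 98.0) = 0.3408)

Compute P(≤ 98.0) for each distribution:

X ~ Normal(μ=106, σ=19.5):
P(X ≤ 98.0) = 0.3408

Y ~ Normal(μ=86, σ=18.5):
P(Y ≤ 98.0) = 0.7417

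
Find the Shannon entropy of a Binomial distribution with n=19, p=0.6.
2.1765 nats

We have X ~ Binomial(n=19, p=0.6).

The Shannon entropy measures the uncertainty or information content of the distribution.

For a Binomial distribution with n=19, p=0.6:
H(X) = 2.1765 nats

(In bits, this would be 3.1400 bits.)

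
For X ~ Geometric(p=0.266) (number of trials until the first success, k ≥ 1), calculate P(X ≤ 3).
0.604553

We have X ~ Geometric(p=0.266) (number of trials until the first success, k ≥ 1).

The CDF gives us P(X ≤ k).

Using the CDF:
P(X ≤ 3) = 0.604553

This means there's approximately a 60.5% chance that X is at most 3.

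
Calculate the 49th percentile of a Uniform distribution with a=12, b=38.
24.7400

We have X ~ Uniform(a=12, b=38).

We want to find x such that P(X ≤ x) = 0.49.

This is the 49th percentile, which means 49% of values fall below this point.

Using the inverse CDF (quantile function):
x = F⁻¹(0.49) = 24.7400

Verification: P(X ≤ 24.7400) = 0.49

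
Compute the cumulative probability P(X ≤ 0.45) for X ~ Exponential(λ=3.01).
0.741924

We have X ~ Exponential(λ=3.01).

The CDF gives us P(X ≤ k).

Using the CDF:
P(X ≤ 0.45) = 0.741924

This means there's approximately a 74.2% chance that X is at most 0.45.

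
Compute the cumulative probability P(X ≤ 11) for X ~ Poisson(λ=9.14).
0.789218

We have X ~ Poisson(λ=9.14).

The CDF gives us P(X ≤ k).

Using the CDF:
P(X ≤ 11) = 0.789218

This means there's approximately a 78.9% chance that X is at most 11.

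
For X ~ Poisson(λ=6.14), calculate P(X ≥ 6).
0.576537

We have X ~ Poisson(λ=6.14).

For discrete distributions, P(X ≥ 6) = 1 - P(X ≤ 5).

P(X ≤ 5) = 0.423463
P(X ≥ 6) = 1 - 0.423463 = 0.576537

So there's approximately a 57.7% chance that X is at least 6.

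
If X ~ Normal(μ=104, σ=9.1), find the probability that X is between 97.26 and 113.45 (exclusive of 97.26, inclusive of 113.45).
0.621022

We have X ~ Normal(μ=104, σ=9.1).

To find P(97.26 < X ≤ 113.45), we use:
P(97.26 < X ≤ 113.45) = P(X ≤ 113.45) - P(X ≤ 97.26)
                 = F(113.45) - F(97.26)
                 = 0.850472 - 0.229450
                 = 0.621022

So there's approximately a 62.1% chance that X falls in this range.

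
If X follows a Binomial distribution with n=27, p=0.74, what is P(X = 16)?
0.038692

We have X ~ Binomial(n=27, p=0.74).

For a Binomial distribution, the PMF gives us the probability of each outcome.

Using the PMF formula:
P(X = 16) = 0.038692

Rounded to 4 decimal places: 0.0387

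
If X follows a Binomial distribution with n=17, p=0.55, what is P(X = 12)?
0.087491

We have X ~ Binomial(n=17, p=0.55).

For a Binomial distribution, the PMF gives us the probability of each outcome.

Using the PMF formula:
P(X = 12) = 0.087491

Rounded to 4 decimal places: 0.0875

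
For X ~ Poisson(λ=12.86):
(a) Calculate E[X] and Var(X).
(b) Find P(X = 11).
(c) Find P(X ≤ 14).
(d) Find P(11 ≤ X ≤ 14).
(a) E[X] = 12.8600, Var(X) = 12.8600
(b) P(X = 11) = 0.103626
(c) P(X ≤ 14) = 0.689343
(d) P(11 ≤ X ≤ 14) = 0.425445

We have X ~ Poisson(λ=12.86).

(a) Moments:
E[X] = 12.8600
Var(X) = 12.8600
σ = √Var(X) = 3.5861

(b) Point probability using PMF:
P(X = 11) = 0.103626

(c) Cumulative probability using CDF:
P(X ≤ 14) = F(14) = 0.689343

(d) Range probability:
P(11 ≤ X ≤ 14) = P(X ≤ 14) - P(X ≤ 10)
                   = F(14) - F(10)
                   = 0.689343 - 0.263898
                   = 0.425445

This means approximately 42.5% of outcomes fall in the interval [11, 14].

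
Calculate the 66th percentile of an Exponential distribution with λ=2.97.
0.3632

We have X ~ Exponential(λ=2.97).

We want to find x such that P(X ≤ x) = 0.66.

This is the 66th percentile, which means 66% of values fall below this point.

Using the inverse CDF (quantile function):
x = F⁻¹(0.66) = 0.3632

Verification: P(X ≤ 0.3632) = 0.66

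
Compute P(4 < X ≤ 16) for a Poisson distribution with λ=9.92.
0.943850

We have X ~ Poisson(λ=9.92).

To find P(4 < X ≤ 16), we use:
P(4 < X ≤ 16) = P(X ≤ 16) - P(X ≤ 4)
                 = F(16) - F(4)
                 = 0.974653 - 0.030803
                 = 0.943850

So there's approximately a 94.4% chance that X falls in this range.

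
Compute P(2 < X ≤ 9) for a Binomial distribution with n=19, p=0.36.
0.882876

We have X ~ Binomial(n=19, p=0.36).

To find P(2 < X ≤ 9), we use:
P(2 < X ≤ 9) = P(X ≤ 9) - P(X ≤ 2)
                 = F(9) - F(2)
                 = 0.896541 - 0.013665
                 = 0.882876

So there's approximately a 88.3% chance that X falls in this range.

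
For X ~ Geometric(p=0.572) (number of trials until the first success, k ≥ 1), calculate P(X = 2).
0.244816

We have X ~ Geometric(p=0.572) (number of trials until the first success, k ≥ 1).

For a Geometric distribution, the PMF gives us the probability of each outcome.

Using the PMF formula:
P(X = 2) = 0.244816

Rounded to 4 decimal places: 0.2448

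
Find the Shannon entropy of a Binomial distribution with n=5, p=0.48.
1.5227 nats

We have X ~ Binomial(n=5, p=0.48).

The Shannon entropy measures the uncertainty or information content of the distribution.

For a Binomial distribution with n=5, p=0.48:
H(X) = 1.5227 nats

(In bits, this would be 2.1967 bits.)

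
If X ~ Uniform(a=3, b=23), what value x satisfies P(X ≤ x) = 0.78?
18.6000

We have X ~ Uniform(a=3, b=23).

We want to find x such that P(X ≤ x) = 0.78.

This is the 78th percentile, which means 78% of values fall below this point.

Using the inverse CDF (quantile function):
x = F⁻¹(0.78) = 18.6000

Verification: P(X ≤ 18.6000) = 0.78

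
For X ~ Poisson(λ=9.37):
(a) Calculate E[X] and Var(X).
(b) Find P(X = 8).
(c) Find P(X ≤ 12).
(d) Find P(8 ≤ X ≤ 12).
(a) E[X] = 9.3700, Var(X) = 9.3700
(b) P(X = 8) = 0.125619
(c) P(X ≤ 12) = 0.847217
(d) P(8 ≤ X ≤ 12) = 0.564841

We have X ~ Poisson(λ=9.37).

(a) Moments:
E[X] = 9.3700
Var(X) = 9.3700
σ = √Var(X) = 3.0610

(b) Point probability using PMF:
P(X = 8) = 0.125619

(c) Cumulative probability using CDF:
P(X ≤ 12) = F(12) = 0.847217

(d) Range probability:
P(8 ≤ X ≤ 12) = P(X ≤ 12) - P(X ≤ 7)
                   = F(12) - F(7)
                   = 0.847217 - 0.282376
                   = 0.564841

This means approximately 56.5% of outcomes fall in the interval [8, 12].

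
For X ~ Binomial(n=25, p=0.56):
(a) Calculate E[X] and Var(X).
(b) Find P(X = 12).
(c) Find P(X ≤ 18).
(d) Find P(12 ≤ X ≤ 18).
(a) E[X] = 14.0000, Var(X) = 6.1600
(b) P(X = 12) = 0.114596
(c) P(X ≤ 18) = 0.967716
(d) P(12 ≤ X ≤ 18) = 0.810797

We have X ~ Binomial(n=25, p=0.56).

(a) Moments:
E[X] = 14.0000
Var(X) = 6.1600
σ = √Var(X) = 2.4819

(b) Point probability using PMF:
P(X = 12) = 0.114596

(c) Cumulative probability using CDF:
P(X ≤ 18) = F(18) = 0.967716

(d) Range probability:
P(12 ≤ X ≤ 18) = P(X ≤ 18) - P(X ≤ 11)
                   = F(18) - F(11)
                   = 0.967716 - 0.156920
                   = 0.810797

This means approximately 81.1% of outcomes fall in the interval [12, 18].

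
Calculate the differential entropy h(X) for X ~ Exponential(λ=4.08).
-0.4061 nats

We have X ~ Exponential(λ=4.08).

The differential entropy measures the uncertainty or information content of the distribution.

For an Exponential distribution with λ=4.08:
h(X) = -0.4061 nats

(In bits, this would be -0.5859 bits.)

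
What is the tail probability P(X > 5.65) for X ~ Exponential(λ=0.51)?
0.056051

We have X ~ Exponential(λ=0.51).

P(X > 5.65) = 1 - P(X ≤ 5.65)
                = 1 - F(5.65)
                = 1 - 0.943949
                = 0.056051

So there's approximately a 5.6% chance that X exceeds 5.65.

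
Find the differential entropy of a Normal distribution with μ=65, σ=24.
4.5970 nats

We have X ~ Normal(μ=65, σ=24).

The differential entropy measures the uncertainty or information content of the distribution.

For a Normal distribution with μ=65, σ=24:
h(X) = 4.5970 nats

(In bits, this would be 6.6321 bits.)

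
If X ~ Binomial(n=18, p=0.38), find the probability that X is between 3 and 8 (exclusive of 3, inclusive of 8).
0.744410

We have X ~ Binomial(n=18, p=0.38).

To find P(3 < X ≤ 8), we use:
P(3 < X ≤ 8) = P(X ≤ 8) - P(X ≤ 3)
                 = F(8) - F(3)
                 = 0.791575 - 0.047166
                 = 0.744410

So there's approximately a 74.4% chance that X falls in this range.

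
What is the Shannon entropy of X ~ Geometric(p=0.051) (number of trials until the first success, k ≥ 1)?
3.9500 nats

We have X ~ Geometric(p=0.051) (number of trials until the first success, k ≥ 1).

The Shannon entropy measures the uncertainty or information content of the distribution.

For a Geometric distribution with p=0.051 (number of trials until the first success, k ≥ 1):
H(X) = 3.9500 nats

(In bits, this would be 5.6986 bits.)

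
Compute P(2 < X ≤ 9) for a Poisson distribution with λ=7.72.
0.733605

We have X ~ Poisson(λ=7.72).

To find P(2 < X ≤ 9), we use:
P(2 < X ≤ 9) = P(X ≤ 9) - P(X ≤ 2)
                 = F(9) - F(2)
                 = 0.750702 - 0.017097
                 = 0.733605

So there's approximately a 73.4% chance that X falls in this range.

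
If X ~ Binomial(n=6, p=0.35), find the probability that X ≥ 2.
0.680920

We have X ~ Binomial(n=6, p=0.35).

For discrete distributions, P(X ≥ 2) = 1 - P(X ≤ 1).

P(X ≤ 1) = 0.319080
P(X ≥ 2) = 1 - 0.319080 = 0.680920

So there's approximately a 68.1% chance that X is at least 2.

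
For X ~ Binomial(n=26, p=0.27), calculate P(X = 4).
0.078199

We have X ~ Binomial(n=26, p=0.27).

For a Binomial distribution, the PMF gives us the probability of each outcome.

Using the PMF formula:
P(X = 4) = 0.078199

Rounded to 4 decimal places: 0.0782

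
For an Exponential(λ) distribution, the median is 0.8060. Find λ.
λ = 0.8600

For X ~ Exponential(λ), the CDF is F(x) = 1 - e^(-λx).
The median m satisfies F(m) = 0.5:
1 - e^(-λm) = 0.5
e^(-λm) = 0.5
λm = ln(2)
m = ln(2) / λ

Given m = 0.8060:
λ = ln(2) / 0.8060 = 0.693147 / 0.8060 = 0.8600

Verification: ln(2) / 0.8600 = 0.8060 ✓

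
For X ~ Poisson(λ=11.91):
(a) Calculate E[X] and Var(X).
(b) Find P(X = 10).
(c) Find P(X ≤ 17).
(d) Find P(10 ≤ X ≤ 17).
(a) E[X] = 11.9100, Var(X) = 11.9100
(b) P(X = 10) = 0.106392
(c) P(X ≤ 17) = 0.940419
(d) P(10 ≤ X ≤ 17) = 0.690075

We have X ~ Poisson(λ=11.91).

(a) Moments:
E[X] = 11.9100
Var(X) = 11.9100
σ = √Var(X) = 3.4511

(b) Point probability using PMF:
P(X = 10) = 0.106392

(c) Cumulative probability using CDF:
P(X ≤ 17) = F(17) = 0.940419

(d) Range probability:
P(10 ≤ X ≤ 17) = P(X ≤ 17) - P(X ≤ 9)
                   = F(17) - F(9)
                   = 0.940419 - 0.250343
                   = 0.690075

This means approximately 69.0% of outcomes fall in the interval [10, 17].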